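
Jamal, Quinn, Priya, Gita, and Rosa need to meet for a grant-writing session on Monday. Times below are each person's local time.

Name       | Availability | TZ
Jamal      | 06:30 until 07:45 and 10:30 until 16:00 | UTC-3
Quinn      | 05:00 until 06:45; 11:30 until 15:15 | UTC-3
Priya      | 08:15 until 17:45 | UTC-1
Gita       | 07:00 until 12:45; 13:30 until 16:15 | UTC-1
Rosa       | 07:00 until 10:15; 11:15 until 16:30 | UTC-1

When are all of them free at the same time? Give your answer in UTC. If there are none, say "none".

09:30-09:45, 14:30-17:15

Jamal in UTC: 09:30-10:45, 13:30-19:00 (add 3h to convert from UTC-3).
Quinn in UTC: 08:00-09:45, 14:30-18:15 (add 3h to convert from UTC-3).
Priya in UTC: 09:15-18:45 (add 1h to convert from UTC-1).
Gita in UTC: 08:00-13:45, 14:30-17:15 (add 1h to convert from UTC-1).
Rosa in UTC: 08:00-11:15, 12:15-17:30 (add 1h to convert from UTC-1).
Jamal ∩ Quinn: 09:30-09:45, 14:30-18:15.
Jamal ∩ Quinn ∩ Priya: 09:30-09:45, 14:30-18:15.
Jamal ∩ Quinn ∩ Priya ∩ Gita: 09:30-09:45, 14:30-17:15.
Jamal ∩ Quinn ∩ Priya ∩ Gita ∩ Rosa: 09:30-09:45, 14:30-17:15.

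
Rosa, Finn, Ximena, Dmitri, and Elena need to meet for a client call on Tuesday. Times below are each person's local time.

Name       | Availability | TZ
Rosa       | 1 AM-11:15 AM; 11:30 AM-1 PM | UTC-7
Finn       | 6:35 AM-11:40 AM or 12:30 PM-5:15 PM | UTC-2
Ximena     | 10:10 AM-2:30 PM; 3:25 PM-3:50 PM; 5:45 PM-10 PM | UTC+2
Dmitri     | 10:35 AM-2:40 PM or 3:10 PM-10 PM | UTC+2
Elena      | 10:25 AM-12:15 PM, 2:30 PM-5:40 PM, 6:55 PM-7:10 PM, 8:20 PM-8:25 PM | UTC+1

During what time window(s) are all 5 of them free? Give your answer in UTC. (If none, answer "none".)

09:25-11:15, 13:30-13:40, 15:45-16:40, 17:55-18:10

Rosa in UTC: 08:00-18:15, 18:30-20:00 (add 7h to convert from UTC-7).
Finn in UTC: 08:35-13:40, 14:30-19:15 (add 2h to convert from UTC-2).
Ximena in UTC: 08:10-12:30, 13:25-13:50, 15:45-20:00 (subtract 2h to convert from UTC+2).
Dmitri in UTC: 08:35-12:40, 13:10-20:00 (subtract 2h to convert from UTC+2).
Elena in UTC: 09:25-11:15, 13:30-16:40, 17:55-18:10, 19:20-19:25 (subtract 1h to convert from UTC+1).
Rosa ∩ Finn: 08:35-13:40, 14:30-18:15, 18:30-19:15.
Rosa ∩ Finn ∩ Ximena: 08:35-12:30, 13:25-13:40, 15:45-18:15, 18:30-19:15.
Rosa ∩ Finn ∩ Ximena ∩ Dmitri: 08:35-12:30, 13:25-13:40, 15:45-18:15, 18:30-19:15.
Rosa ∩ Finn ∩ Ximena ∩ Dmitri ∩ Elena: 09:25-11:15, 13:30-13:40, 15:45-16:40, 17:55-18:10.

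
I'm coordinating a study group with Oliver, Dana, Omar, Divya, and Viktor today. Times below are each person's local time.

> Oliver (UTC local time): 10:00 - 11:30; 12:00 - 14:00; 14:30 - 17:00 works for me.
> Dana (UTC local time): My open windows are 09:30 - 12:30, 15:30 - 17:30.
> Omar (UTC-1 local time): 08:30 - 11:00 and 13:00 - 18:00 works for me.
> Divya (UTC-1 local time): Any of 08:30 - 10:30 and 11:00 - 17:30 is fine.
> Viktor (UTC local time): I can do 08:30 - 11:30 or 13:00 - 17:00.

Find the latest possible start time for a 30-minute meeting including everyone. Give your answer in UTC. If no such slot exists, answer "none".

Oliver in UTC: 10:00-11:30, 12:00-14:00, 14:30-17:00.
Dana in UTC: 09:30-12:30, 15:30-17:30.
Omar in UTC: 09:30-12:00, 14:00-19:00 (add 1h to convert from UTC-1).
Divya in UTC: 09:30-11:30, 12:00-18:30 (add 1h to convert from UTC-1).
Viktor in UTC: 08:30-11:30, 13:00-17:00.
Oliver ∩ Dana: 10:00-11:30, 12:00-12:30, 15:30-17:00.
Oliver ∩ Dana ∩ Omar: 10:00-11:30, 15:30-17:00.
Oliver ∩ Dana ∩ Omar ∩ Divya: 10:00-11:30, 15:30-17:00.
Oliver ∩ Dana ∩ Omar ∩ Divya ∩ Viktor: 10:00-11:30, 15:30-17:00.
The last common window of at least 30 minutes is 15:30-17:00; a 30-minute meeting can start as late as 16:30 and still end by 17:00.

16:30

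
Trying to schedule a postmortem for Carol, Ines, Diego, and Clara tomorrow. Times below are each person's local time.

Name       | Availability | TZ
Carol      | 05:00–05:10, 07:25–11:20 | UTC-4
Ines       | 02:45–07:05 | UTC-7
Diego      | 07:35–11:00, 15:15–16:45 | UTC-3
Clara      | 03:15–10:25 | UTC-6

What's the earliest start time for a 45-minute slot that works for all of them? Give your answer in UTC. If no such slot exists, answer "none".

11:25

Carol in UTC: 09:00-09:10, 11:25-15:20 (add 4h to convert from UTC-4).
Ines in UTC: 09:45-14:05 (add 7h to convert from UTC-7).
Diego in UTC: 10:35-14:00, 18:15-19:45 (add 3h to convert from UTC-3).
Clara in UTC: 09:15-16:25 (add 6h to convert from UTC-6).
Carol ∩ Ines: 11:25-14:05.
Carol ∩ Ines ∩ Diego: 11:25-14:00.
Carol ∩ Ines ∩ Diego ∩ Clara: 11:25-14:00.
The first common window of at least 45 minutes is 11:25-14:00, so the earliest start is 11:25.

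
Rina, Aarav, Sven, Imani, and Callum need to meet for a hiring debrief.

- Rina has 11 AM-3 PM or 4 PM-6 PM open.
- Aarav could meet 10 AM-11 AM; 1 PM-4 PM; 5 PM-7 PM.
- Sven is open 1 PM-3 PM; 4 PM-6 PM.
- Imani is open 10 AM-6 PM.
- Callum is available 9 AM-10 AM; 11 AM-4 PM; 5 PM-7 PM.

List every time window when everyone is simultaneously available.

Rina ∩ Aarav: 13:00-15:00, 17:00-18:00.
Rina ∩ Aarav ∩ Sven: 13:00-15:00, 17:00-18:00.
Rina ∩ Aarav ∩ Sven ∩ Imani: 13:00-15:00, 17:00-18:00.
Rina ∩ Aarav ∩ Sven ∩ Imani ∩ Callum: 13:00-15:00, 17:00-18:00.
Those are the intersection windows.

13:00-15:00, 17:00-18:00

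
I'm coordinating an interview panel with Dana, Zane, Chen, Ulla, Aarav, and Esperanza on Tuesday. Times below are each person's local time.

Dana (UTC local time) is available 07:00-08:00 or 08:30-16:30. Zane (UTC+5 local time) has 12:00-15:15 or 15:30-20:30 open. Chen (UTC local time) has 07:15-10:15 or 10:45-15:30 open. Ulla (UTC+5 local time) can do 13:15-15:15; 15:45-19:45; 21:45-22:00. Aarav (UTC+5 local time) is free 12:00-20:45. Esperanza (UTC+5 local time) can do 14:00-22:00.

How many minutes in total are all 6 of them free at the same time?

315

Dana in UTC: 07:00-08:00, 08:30-16:30.
Zane in UTC: 07:00-10:15, 10:30-15:30 (subtract 5h to convert from UTC+5).
Chen in UTC: 07:15-10:15, 10:45-15:30.
Ulla in UTC: 08:15-10:15, 10:45-14:45, 16:45-17:00 (subtract 5h to convert from UTC+5).
Aarav in UTC: 07:00-15:45 (subtract 5h to convert from UTC+5).
Esperanza in UTC: 09:00-17:00 (subtract 5h to convert from UTC+5).
Dana ∩ Zane: 07:00-08:00, 08:30-10:15, 10:30-15:30.
Dana ∩ Zane ∩ Chen: 07:15-08:00, 08:30-10:15, 10:45-15:30.
Dana ∩ Zane ∩ Chen ∩ Ulla: 08:30-10:15, 10:45-14:45.
Dana ∩ Zane ∩ Chen ∩ Ulla ∩ Aarav: 08:30-10:15, 10:45-14:45.
Dana ∩ Zane ∩ Chen ∩ Ulla ∩ Aarav ∩ Esperanza: 09:00-10:15, 10:45-14:45.
So the common availability across everyone is 09:00-10:15, 10:45-14:45.
Summing the common windows: 75 + 240 = 315 minutes.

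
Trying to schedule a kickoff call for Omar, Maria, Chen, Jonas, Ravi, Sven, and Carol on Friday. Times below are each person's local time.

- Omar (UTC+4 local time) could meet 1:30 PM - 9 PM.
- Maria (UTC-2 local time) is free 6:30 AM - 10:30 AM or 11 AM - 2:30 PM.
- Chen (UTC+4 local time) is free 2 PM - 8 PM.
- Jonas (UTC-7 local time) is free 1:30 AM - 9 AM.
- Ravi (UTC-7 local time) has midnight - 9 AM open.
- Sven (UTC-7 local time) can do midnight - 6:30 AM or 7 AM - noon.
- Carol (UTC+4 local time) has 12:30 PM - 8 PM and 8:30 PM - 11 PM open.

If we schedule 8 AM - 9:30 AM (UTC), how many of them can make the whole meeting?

2

Omar in UTC: 09:30-17:00 (subtract 4h to convert from UTC+4).
Maria in UTC: 08:30-12:30, 13:00-16:30 (add 2h to convert from UTC-2).
Chen in UTC: 10:00-16:00 (subtract 4h to convert from UTC+4).
Jonas in UTC: 08:30-16:00 (add 7h to convert from UTC-7).
Ravi in UTC: 07:00-16:00 (add 7h to convert from UTC-7).
Sven in UTC: 07:00-13:30, 14:00-19:00 (add 7h to convert from UTC-7).
Carol in UTC: 08:30-16:00, 16:30-19:00 (subtract 4h to convert from UTC+4).
Ravi and Sven can make the full 08:00-09:30 slot — that's 2.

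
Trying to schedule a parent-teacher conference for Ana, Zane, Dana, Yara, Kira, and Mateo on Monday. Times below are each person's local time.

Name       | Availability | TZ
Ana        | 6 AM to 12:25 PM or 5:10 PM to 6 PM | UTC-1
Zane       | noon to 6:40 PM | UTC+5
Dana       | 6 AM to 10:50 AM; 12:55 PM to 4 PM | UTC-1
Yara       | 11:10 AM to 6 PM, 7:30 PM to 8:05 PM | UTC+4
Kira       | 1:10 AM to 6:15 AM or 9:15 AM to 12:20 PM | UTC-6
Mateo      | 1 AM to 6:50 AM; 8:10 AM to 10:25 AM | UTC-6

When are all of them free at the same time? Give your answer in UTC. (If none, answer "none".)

Ana in UTC: 07:00-13:25, 18:10-19:00 (add 1h to convert from UTC-1).
Zane in UTC: 07:00-13:40 (subtract 5h to convert from UTC+5).
Dana in UTC: 07:00-11:50, 13:55-17:00 (add 1h to convert from UTC-1).
Yara in UTC: 07:10-14:00, 15:30-16:05 (subtract 4h to convert from UTC+4).
Kira in UTC: 07:10-12:15, 15:15-18:20 (add 6h to convert from UTC-6).
Mateo in UTC: 07:00-12:50, 14:10-16:25 (add 6h to convert from UTC-6).
Ana ∩ Zane: 07:00-13:25.
Ana ∩ Zane ∩ Dana: 07:00-11:50.
Ana ∩ Zane ∩ Dana ∩ Yara: 07:10-11:50.
Ana ∩ Zane ∩ Dana ∩ Yara ∩ Kira: 07:10-11:50.
Ana ∩ Zane ∩ Dana ∩ Yara ∩ Kira ∩ Mateo: 07:10-11:50.
Those are the intersection windows.

07:10-11:50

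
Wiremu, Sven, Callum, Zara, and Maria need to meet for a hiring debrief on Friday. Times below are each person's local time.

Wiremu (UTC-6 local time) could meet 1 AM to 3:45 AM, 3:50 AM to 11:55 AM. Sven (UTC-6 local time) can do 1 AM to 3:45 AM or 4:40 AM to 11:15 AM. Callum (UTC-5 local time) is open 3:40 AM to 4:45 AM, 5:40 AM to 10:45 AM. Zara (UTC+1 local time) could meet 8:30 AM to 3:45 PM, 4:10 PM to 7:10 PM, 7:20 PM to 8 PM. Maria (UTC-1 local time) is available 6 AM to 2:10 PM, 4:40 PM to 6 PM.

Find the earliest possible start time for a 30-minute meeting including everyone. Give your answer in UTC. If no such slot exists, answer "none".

Wiremu in UTC: 07:00-09:45, 09:50-17:55 (add 6h to convert from UTC-6).
Sven in UTC: 07:00-09:45, 10:40-17:15 (add 6h to convert from UTC-6).
Callum in UTC: 08:40-09:45, 10:40-15:45 (add 5h to convert from UTC-5).
Zara in UTC: 07:30-14:45, 15:10-18:10, 18:20-19:00 (subtract 1h to convert from UTC+1).
Maria in UTC: 07:00-15:10, 17:40-19:00 (add 1h to convert from UTC-1).
Wiremu ∩ Sven: 07:00-09:45, 10:40-17:15.
Wiremu ∩ Sven ∩ Callum: 08:40-09:45, 10:40-15:45.
Wiremu ∩ Sven ∩ Callum ∩ Zara: 08:40-09:45, 10:40-14:45, 15:10-15:45.
Wiremu ∩ Sven ∩ Callum ∩ Zara ∩ Maria: 08:40-09:45, 10:40-14:45.
So the common availability across everyone is 08:40-09:45, 10:40-14:45.
The first common window of at least 30 minutes is 08:40-09:45, so the earliest start is 08:40.

08:40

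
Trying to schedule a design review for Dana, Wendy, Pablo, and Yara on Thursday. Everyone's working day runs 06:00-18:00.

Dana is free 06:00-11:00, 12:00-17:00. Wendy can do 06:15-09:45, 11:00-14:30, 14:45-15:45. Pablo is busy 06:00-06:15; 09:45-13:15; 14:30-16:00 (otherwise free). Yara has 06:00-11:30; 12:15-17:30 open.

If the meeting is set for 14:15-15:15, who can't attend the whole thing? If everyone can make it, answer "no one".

Dana free: 06:00-11:00, 12:00-17:00.
Wendy free: 06:15-09:45, 11:00-14:30, 14:45-15:45.
Pablo free: 06:15-09:45, 13:15-14:30, 16:00-18:00 (invert busy blocks within the working day).
Yara free: 06:00-11:30, 12:15-17:30.
Dana: free for 14:15-15:15. Wendy: not fully free for 14:15-15:15. Pablo: not fully free for 14:15-15:15. Yara: free for 14:15-15:15.

Pablo, Wendy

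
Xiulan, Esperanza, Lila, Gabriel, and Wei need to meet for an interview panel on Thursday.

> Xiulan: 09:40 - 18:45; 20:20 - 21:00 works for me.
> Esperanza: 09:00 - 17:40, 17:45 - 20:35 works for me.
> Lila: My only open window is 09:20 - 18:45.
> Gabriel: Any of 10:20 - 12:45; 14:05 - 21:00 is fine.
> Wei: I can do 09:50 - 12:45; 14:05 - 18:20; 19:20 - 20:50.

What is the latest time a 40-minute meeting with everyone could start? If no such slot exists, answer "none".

Xiulan ∩ Esperanza: 09:40-17:40, 17:45-18:45, 20:20-20:35.
Xiulan ∩ Esperanza ∩ Lila: 09:40-17:40, 17:45-18:45.
Xiulan ∩ Esperanza ∩ Lila ∩ Gabriel: 10:20-12:45, 14:05-17:40, 17:45-18:45.
Xiulan ∩ Esperanza ∩ Lila ∩ Gabriel ∩ Wei: 10:20-12:45, 14:05-17:40, 17:45-18:20.
The last common window of at least 40 minutes is 14:05-17:40; a 40-minute meeting can start as late as 17:00 and still end by 17:40.

17:00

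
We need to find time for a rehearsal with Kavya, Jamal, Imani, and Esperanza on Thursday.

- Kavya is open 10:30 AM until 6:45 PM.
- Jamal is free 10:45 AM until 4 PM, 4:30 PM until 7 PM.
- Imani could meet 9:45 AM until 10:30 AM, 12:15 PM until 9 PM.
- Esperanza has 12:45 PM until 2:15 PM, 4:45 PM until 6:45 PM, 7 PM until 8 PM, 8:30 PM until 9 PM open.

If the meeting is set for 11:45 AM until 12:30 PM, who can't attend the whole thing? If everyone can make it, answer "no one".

Esperanza, Imani

Kavya: free for 11:45-12:30. Jamal: free for 11:45-12:30. Imani: not fully free for 11:45-12:30. Esperanza: not fully free for 11:45-12:30.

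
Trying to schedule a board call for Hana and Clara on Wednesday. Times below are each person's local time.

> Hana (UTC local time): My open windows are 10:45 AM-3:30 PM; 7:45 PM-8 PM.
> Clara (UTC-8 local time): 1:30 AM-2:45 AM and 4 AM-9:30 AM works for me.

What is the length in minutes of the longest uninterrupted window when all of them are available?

Hana in UTC: 10:45-15:30, 19:45-20:00.
Clara in UTC: 09:30-10:45, 12:00-17:30 (add 8h to convert from UTC-8).
Hana ∩ Clara: 12:00-15:30.
So the common availability across everyone is 12:00-15:30.
The longest is 12:00-15:30 at 210 minutes.

210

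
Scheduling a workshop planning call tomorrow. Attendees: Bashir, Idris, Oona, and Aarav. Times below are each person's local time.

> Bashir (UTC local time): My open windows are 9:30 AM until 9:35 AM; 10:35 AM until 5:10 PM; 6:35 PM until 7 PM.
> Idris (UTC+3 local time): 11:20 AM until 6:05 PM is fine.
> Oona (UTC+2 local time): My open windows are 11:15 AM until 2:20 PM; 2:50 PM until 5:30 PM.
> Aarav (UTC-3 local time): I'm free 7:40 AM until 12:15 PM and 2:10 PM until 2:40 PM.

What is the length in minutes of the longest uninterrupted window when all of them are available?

135

Bashir in UTC: 09:30-09:35, 10:35-17:10, 18:35-19:00.
Idris in UTC: 08:20-15:05 (subtract 3h to convert from UTC+3).
Oona in UTC: 09:15-12:20, 12:50-15:30 (subtract 2h to convert from UTC+2).
Aarav in UTC: 10:40-15:15, 17:10-17:40 (add 3h to convert from UTC-3).
Bashir ∩ Idris: 09:30-09:35, 10:35-15:05.
Bashir ∩ Idris ∩ Oona: 09:30-09:35, 10:35-12:20, 12:50-15:05.
Bashir ∩ Idris ∩ Oona ∩ Aarav: 10:40-12:20, 12:50-15:05.
The longest is 12:50-15:05 at 135 minutes.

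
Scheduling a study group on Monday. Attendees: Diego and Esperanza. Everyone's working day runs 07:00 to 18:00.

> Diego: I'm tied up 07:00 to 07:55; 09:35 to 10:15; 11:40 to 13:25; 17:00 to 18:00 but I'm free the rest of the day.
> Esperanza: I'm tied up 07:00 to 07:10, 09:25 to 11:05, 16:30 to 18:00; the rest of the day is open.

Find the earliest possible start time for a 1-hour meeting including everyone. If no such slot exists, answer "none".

07:55

Diego free: 07:55-09:35, 10:15-11:40, 13:25-17:00 (invert busy blocks within the working day).
Esperanza free: 07:10-09:25, 11:05-16:30 (invert busy blocks within the working day).
Diego ∩ Esperanza: 07:55-09:25, 11:05-11:40, 13:25-16:30.
Those are the intersection windows.
The first common window of at least 60 minutes is 07:55-09:25, so the earliest start is 07:55.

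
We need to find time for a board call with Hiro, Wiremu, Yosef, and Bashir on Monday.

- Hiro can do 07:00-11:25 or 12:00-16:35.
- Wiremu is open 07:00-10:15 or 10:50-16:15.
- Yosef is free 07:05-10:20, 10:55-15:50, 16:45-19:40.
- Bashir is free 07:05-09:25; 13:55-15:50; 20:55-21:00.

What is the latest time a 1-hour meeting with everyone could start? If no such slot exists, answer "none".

Hiro ∩ Wiremu: 07:00-10:15, 10:50-11:25, 12:00-16:15.
Hiro ∩ Wiremu ∩ Yosef: 07:05-10:15, 10:55-11:25, 12:00-15:50.
Hiro ∩ Wiremu ∩ Yosef ∩ Bashir: 07:05-09:25, 13:55-15:50.
The last common window of at least 60 minutes is 13:55-15:50; a 60-minute meeting can start as late as 14:50 and still end by 15:50.

14:50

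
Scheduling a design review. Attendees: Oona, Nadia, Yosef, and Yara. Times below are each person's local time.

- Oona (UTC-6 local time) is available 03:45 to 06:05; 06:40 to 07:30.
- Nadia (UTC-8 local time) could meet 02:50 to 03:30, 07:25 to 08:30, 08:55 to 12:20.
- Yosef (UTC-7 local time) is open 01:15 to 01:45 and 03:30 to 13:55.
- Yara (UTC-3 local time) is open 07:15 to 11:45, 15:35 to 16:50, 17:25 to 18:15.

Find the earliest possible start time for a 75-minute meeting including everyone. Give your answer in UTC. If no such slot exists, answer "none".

Oona in UTC: 09:45-12:05, 12:40-13:30 (add 6h to convert from UTC-6).
Nadia in UTC: 10:50-11:30, 15:25-16:30, 16:55-20:20 (add 8h to convert from UTC-8).
Yosef in UTC: 08:15-08:45, 10:30-20:55 (add 7h to convert from UTC-7).
Yara in UTC: 10:15-14:45, 18:35-19:50, 20:25-21:15 (add 3h to convert from UTC-3).
Oona ∩ Nadia: 10:50-11:30.
Oona ∩ Nadia ∩ Yosef: 10:50-11:30.
Oona ∩ Nadia ∩ Yosef ∩ Yara: 10:50-11:30.
No common window is at least 75 minutes long.

none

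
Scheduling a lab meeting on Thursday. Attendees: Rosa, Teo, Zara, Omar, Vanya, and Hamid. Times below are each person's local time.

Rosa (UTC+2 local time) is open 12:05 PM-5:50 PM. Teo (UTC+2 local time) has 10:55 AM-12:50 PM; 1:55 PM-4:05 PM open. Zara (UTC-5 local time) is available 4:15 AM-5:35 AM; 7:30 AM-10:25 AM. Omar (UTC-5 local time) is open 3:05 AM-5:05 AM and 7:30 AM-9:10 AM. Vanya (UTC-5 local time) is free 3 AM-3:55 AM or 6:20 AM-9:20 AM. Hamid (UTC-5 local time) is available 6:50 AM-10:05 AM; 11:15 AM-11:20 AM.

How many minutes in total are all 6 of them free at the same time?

Rosa in UTC: 10:05-15:50 (subtract 2h to convert from UTC+2).
Teo in UTC: 08:55-10:50, 11:55-14:05 (subtract 2h to convert from UTC+2).
Zara in UTC: 09:15-10:35, 12:30-15:25 (add 5h to convert from UTC-5).
Omar in UTC: 08:05-10:05, 12:30-14:10 (add 5h to convert from UTC-5).
Vanya in UTC: 08:00-08:55, 11:20-14:20 (add 5h to convert from UTC-5).
Hamid in UTC: 11:50-15:05, 16:15-16:20 (add 5h to convert from UTC-5).
Rosa ∩ Teo: 10:05-10:50, 11:55-14:05.
Rosa ∩ Teo ∩ Zara: 10:05-10:35, 12:30-14:05.
Rosa ∩ Teo ∩ Zara ∩ Omar: 12:30-14:05.
Rosa ∩ Teo ∩ Zara ∩ Omar ∩ Vanya: 12:30-14:05.
Rosa ∩ Teo ∩ Zara ∩ Omar ∩ Vanya ∩ Hamid: 12:30-14:05.
So the common availability across everyone is 12:30-14:05.
That's a single block of 95 minutes.

95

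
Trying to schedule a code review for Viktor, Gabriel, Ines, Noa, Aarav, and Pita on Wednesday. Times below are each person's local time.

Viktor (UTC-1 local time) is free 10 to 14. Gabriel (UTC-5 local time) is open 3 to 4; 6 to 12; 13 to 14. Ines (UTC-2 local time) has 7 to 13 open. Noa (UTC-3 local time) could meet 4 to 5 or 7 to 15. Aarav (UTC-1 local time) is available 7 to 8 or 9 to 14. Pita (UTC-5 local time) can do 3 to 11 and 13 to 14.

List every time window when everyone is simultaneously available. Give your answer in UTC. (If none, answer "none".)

11:00-15:00

Viktor in UTC: 11:00-15:00 (add 1h to convert from UTC-1).
Gabriel in UTC: 08:00-09:00, 11:00-17:00, 18:00-19:00 (add 5h to convert from UTC-5).
Ines in UTC: 09:00-15:00 (add 2h to convert from UTC-2).
Noa in UTC: 07:00-08:00, 10:00-18:00 (add 3h to convert from UTC-3).
Aarav in UTC: 08:00-09:00, 10:00-15:00 (add 1h to convert from UTC-1).
Pita in UTC: 08:00-16:00, 18:00-19:00 (add 5h to convert from UTC-5).
Viktor ∩ Gabriel: 11:00-15:00.
Viktor ∩ Gabriel ∩ Ines: 11:00-15:00.
Viktor ∩ Gabriel ∩ Ines ∩ Noa: 11:00-15:00.
Viktor ∩ Gabriel ∩ Ines ∩ Noa ∩ Aarav: 11:00-15:00.
Viktor ∩ Gabriel ∩ Ines ∩ Noa ∩ Aarav ∩ Pita: 11:00-15:00.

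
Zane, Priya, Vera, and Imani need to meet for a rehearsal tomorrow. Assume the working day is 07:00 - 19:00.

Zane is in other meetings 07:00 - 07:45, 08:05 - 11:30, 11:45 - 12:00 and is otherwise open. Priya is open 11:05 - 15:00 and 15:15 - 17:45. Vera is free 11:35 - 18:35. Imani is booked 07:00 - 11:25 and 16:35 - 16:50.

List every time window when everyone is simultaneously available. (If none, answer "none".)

Zane free: 07:45-08:05, 11:30-11:45, 12:00-19:00 (invert busy blocks within the working day).
Priya free: 11:05-15:00, 15:15-17:45.
Vera free: 11:35-18:35.
Imani free: 11:25-16:35, 16:50-19:00 (invert busy blocks within the working day).
Zane ∩ Priya: 11:30-11:45, 12:00-15:00, 15:15-17:45.
Zane ∩ Priya ∩ Vera: 11:35-11:45, 12:00-15:00, 15:15-17:45.
Zane ∩ Priya ∩ Vera ∩ Imani: 11:35-11:45, 12:00-15:00, 15:15-16:35, 16:50-17:45.
Those are the intersection windows.

11:35-11:45, 12:00-15:00, 15:15-16:35, 16:50-17:45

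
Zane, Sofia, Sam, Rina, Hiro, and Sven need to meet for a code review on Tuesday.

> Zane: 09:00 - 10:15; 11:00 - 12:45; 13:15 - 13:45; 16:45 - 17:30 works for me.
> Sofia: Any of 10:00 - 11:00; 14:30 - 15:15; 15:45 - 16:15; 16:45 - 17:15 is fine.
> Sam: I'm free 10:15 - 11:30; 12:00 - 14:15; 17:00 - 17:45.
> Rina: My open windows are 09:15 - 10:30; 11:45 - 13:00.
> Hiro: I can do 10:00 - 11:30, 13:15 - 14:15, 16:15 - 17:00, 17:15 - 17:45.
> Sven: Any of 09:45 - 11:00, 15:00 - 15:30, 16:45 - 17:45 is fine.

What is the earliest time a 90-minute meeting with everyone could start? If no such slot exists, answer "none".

Zane ∩ Sofia: 10:00-10:15, 16:45-17:15.
Zane ∩ Sofia ∩ Sam: 17:00-17:15.
Zane ∩ Sofia ∩ Sam ∩ Rina: ∅.
Zane ∩ Sofia ∩ Sam ∩ Rina ∩ Hiro: ∅.
Zane ∩ Sofia ∩ Sam ∩ Rina ∩ Hiro ∩ Sven: ∅.
There is no time when everyone is free.
No common window is at least 90 minutes long.

none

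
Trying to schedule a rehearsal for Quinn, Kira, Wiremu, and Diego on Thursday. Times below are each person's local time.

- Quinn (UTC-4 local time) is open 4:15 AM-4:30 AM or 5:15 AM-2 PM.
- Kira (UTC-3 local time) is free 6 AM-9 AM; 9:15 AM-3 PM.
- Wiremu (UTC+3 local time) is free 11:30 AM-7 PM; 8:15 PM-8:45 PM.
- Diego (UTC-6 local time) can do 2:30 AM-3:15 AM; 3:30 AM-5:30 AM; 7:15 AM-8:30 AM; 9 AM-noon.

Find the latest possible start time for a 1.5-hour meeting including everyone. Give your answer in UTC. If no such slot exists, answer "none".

10:00

Quinn in UTC: 08:15-08:30, 09:15-18:00 (add 4h to convert from UTC-4).
Kira in UTC: 09:00-12:00, 12:15-18:00 (add 3h to convert from UTC-3).
Wiremu in UTC: 08:30-16:00, 17:15-17:45 (subtract 3h to convert from UTC+3).
Diego in UTC: 08:30-09:15, 09:30-11:30, 13:15-14:30, 15:00-18:00 (add 6h to convert from UTC-6).
Quinn ∩ Kira: 09:15-12:00, 12:15-18:00.
Quinn ∩ Kira ∩ Wiremu: 09:15-12:00, 12:15-16:00, 17:15-17:45.
Quinn ∩ Kira ∩ Wiremu ∩ Diego: 09:30-11:30, 13:15-14:30, 15:00-16:00, 17:15-17:45.
So the common availability across everyone is 09:30-11:30, 13:15-14:30, 15:00-16:00, 17:15-17:45.
The last common window of at least 90 minutes is 09:30-11:30; a 90-minute meeting can start as late as 10:00 and still end by 11:30.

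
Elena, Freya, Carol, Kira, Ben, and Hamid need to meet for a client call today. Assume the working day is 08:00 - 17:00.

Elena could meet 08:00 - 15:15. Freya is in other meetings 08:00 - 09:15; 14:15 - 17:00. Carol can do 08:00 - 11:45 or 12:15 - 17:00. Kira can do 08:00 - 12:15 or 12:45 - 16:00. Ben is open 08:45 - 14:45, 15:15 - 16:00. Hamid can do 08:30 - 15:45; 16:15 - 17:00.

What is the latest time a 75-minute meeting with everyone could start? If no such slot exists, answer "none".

Elena free: 08:00-15:15.
Freya free: 09:15-14:15 (invert busy blocks within the working day).
Carol free: 08:00-11:45, 12:15-17:00.
Kira free: 08:00-12:15, 12:45-16:00.
Ben free: 08:45-14:45, 15:15-16:00.
Hamid free: 08:30-15:45, 16:15-17:00.
Elena ∩ Freya: 09:15-14:15.
Elena ∩ Freya ∩ Carol: 09:15-11:45, 12:15-14:15.
Elena ∩ Freya ∩ Carol ∩ Kira: 09:15-11:45, 12:45-14:15.
Elena ∩ Freya ∩ Carol ∩ Kira ∩ Ben: 09:15-11:45, 12:45-14:15.
Elena ∩ Freya ∩ Carol ∩ Kira ∩ Ben ∩ Hamid: 09:15-11:45, 12:45-14:15.
The last common window of at least 75 minutes is 12:45-14:15; a 75-minute meeting can start as late as 13:00 and still end by 14:15.

13:00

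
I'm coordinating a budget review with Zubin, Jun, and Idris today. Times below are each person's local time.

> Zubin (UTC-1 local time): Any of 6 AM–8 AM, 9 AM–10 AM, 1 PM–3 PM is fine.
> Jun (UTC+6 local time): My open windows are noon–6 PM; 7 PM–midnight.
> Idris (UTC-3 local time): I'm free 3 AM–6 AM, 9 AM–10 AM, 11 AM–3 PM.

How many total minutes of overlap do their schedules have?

Zubin in UTC: 07:00-09:00, 10:00-11:00, 14:00-16:00 (add 1h to convert from UTC-1).
Jun in UTC: 06:00-12:00, 13:00-18:00 (subtract 6h to convert from UTC+6).
Idris in UTC: 06:00-09:00, 12:00-13:00, 14:00-18:00 (add 3h to convert from UTC-3).
Zubin ∩ Jun: 07:00-09:00, 10:00-11:00, 14:00-16:00.
Zubin ∩ Jun ∩ Idris: 07:00-09:00, 14:00-16:00.
Summing the common windows: 120 + 120 = 240 minutes.

240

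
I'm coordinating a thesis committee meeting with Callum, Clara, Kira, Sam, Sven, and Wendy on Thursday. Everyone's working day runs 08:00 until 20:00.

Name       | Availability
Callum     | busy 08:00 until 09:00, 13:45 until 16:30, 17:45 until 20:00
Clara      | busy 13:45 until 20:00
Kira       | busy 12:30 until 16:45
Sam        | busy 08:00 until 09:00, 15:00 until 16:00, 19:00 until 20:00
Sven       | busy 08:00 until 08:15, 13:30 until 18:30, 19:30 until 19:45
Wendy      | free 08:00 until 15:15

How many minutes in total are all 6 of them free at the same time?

Callum free: 09:00-13:45, 16:30-17:45 (invert busy blocks within the working day).
Clara free: 08:00-13:45 (invert busy blocks within the working day).
Kira free: 08:00-12:30, 16:45-20:00 (invert busy blocks within the working day).
Sam free: 09:00-15:00, 16:00-19:00 (invert busy blocks within the working day).
Sven free: 08:15-13:30, 18:30-19:30, 19:45-20:00 (invert busy blocks within the working day).
Wendy free: 08:00-15:15.
Callum ∩ Clara: 09:00-13:45.
Callum ∩ Clara ∩ Kira: 09:00-12:30.
Callum ∩ Clara ∩ Kira ∩ Sam: 09:00-12:30.
Callum ∩ Clara ∩ Kira ∩ Sam ∩ Sven: 09:00-12:30.
Callum ∩ Clara ∩ Kira ∩ Sam ∩ Sven ∩ Wendy: 09:00-12:30.
Those are the intersection windows.
That's a single block of 210 minutes.

210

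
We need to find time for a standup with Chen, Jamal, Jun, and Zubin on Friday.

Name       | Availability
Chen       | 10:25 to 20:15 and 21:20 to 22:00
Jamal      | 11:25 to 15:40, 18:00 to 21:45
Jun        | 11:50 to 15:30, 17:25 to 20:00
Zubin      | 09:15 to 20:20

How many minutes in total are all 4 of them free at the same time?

Chen ∩ Jamal: 11:25-15:40, 18:00-20:15, 21:20-21:45.
Chen ∩ Jamal ∩ Jun: 11:50-15:30, 18:00-20:00.
Chen ∩ Jamal ∩ Jun ∩ Zubin: 11:50-15:30, 18:00-20:00.
Those are the intersection windows.
Summing the common windows: 220 + 120 = 340 minutes.

340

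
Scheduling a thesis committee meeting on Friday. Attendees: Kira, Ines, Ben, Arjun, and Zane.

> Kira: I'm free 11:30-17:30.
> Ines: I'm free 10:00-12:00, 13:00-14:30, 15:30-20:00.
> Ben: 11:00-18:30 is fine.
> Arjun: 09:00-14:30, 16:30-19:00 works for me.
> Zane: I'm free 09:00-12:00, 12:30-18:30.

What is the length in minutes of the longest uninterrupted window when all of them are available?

Kira ∩ Ines: 11:30-12:00, 13:00-14:30, 15:30-17:30.
Kira ∩ Ines ∩ Ben: 11:30-12:00, 13:00-14:30, 15:30-17:30.
Kira ∩ Ines ∩ Ben ∩ Arjun: 11:30-12:00, 13:00-14:30, 16:30-17:30.
Kira ∩ Ines ∩ Ben ∩ Arjun ∩ Zane: 11:30-12:00, 13:00-14:30, 16:30-17:30.
The longest is 13:00-14:30 at 90 minutes.

90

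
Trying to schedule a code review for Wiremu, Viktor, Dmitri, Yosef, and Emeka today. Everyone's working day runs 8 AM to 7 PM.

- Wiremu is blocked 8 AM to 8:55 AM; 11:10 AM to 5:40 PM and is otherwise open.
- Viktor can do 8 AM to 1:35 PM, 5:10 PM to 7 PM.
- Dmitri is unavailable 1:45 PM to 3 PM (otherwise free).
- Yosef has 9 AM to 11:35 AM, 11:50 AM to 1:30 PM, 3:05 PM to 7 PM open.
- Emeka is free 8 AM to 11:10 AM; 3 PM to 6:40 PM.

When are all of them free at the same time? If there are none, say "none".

09:00-11:10, 17:40-18:40

Wiremu free: 08:55-11:10, 17:40-19:00 (invert busy blocks within the working day).
Viktor free: 08:00-13:35, 17:10-19:00.
Dmitri free: 08:00-13:45, 15:00-19:00 (invert busy blocks within the working day).
Yosef free: 09:00-11:35, 11:50-13:30, 15:05-19:00.
Emeka free: 08:00-11:10, 15:00-18:40.
Wiremu ∩ Viktor: 08:55-11:10, 17:40-19:00.
Wiremu ∩ Viktor ∩ Dmitri: 08:55-11:10, 17:40-19:00.
Wiremu ∩ Viktor ∩ Dmitri ∩ Yosef: 09:00-11:10, 17:40-19:00.
Wiremu ∩ Viktor ∩ Dmitri ∩ Yosef ∩ Emeka: 09:00-11:10, 17:40-18:40.
Those are the intersection windows.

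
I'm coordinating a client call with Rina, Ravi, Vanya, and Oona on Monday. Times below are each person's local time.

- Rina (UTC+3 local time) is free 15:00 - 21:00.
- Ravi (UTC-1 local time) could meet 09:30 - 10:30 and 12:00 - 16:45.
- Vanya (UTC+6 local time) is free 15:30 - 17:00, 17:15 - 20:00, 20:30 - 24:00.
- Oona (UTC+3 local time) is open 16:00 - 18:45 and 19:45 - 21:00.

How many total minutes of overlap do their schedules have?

Rina in UTC: 12:00-18:00 (subtract 3h to convert from UTC+3).
Ravi in UTC: 10:30-11:30, 13:00-17:45 (add 1h to convert from UTC-1).
Vanya in UTC: 09:30-11:00, 11:15-14:00, 14:30-18:00 (subtract 6h to convert from UTC+6).
Oona in UTC: 13:00-15:45, 16:45-18:00 (subtract 3h to convert from UTC+3).
Rina ∩ Ravi: 13:00-17:45.
Rina ∩ Ravi ∩ Vanya: 13:00-14:00, 14:30-17:45.
Rina ∩ Ravi ∩ Vanya ∩ Oona: 13:00-14:00, 14:30-15:45, 16:45-17:45.
Summing the common windows: 60 + 75 + 60 = 195 minutes.

195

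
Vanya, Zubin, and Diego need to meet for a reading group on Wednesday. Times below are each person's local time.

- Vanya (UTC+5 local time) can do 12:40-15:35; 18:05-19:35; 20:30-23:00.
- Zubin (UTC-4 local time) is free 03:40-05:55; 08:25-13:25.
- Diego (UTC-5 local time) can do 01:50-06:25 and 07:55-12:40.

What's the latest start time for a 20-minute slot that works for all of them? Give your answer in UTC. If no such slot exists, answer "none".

Vanya in UTC: 07:40-10:35, 13:05-14:35, 15:30-18:00 (subtract 5h to convert from UTC+5).
Zubin in UTC: 07:40-09:55, 12:25-17:25 (add 4h to convert from UTC-4).
Diego in UTC: 06:50-11:25, 12:55-17:40 (add 5h to convert from UTC-5).
Vanya ∩ Zubin: 07:40-09:55, 13:05-14:35, 15:30-17:25.
Vanya ∩ Zubin ∩ Diego: 07:40-09:55, 13:05-14:35, 15:30-17:25.
Those are the intersection windows.
The last common window of at least 20 minutes is 15:30-17:25; a 20-minute meeting can start as late as 17:05 and still end by 17:25.

17:05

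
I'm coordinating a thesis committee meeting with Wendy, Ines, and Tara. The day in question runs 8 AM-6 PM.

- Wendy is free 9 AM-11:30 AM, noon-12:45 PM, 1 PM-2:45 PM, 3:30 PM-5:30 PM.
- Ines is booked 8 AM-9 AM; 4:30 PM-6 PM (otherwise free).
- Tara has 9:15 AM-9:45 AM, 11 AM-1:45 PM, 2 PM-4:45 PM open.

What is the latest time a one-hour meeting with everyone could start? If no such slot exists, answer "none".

Wendy free: 09:00-11:30, 12:00-12:45, 13:00-14:45, 15:30-17:30.
Ines free: 09:00-16:30 (invert busy blocks within the working day).
Tara free: 09:15-09:45, 11:00-13:45, 14:00-16:45.
Wendy ∩ Ines: 09:00-11:30, 12:00-12:45, 13:00-14:45, 15:30-16:30.
Wendy ∩ Ines ∩ Tara: 09:15-09:45, 11:00-11:30, 12:00-12:45, 13:00-13:45, 14:00-14:45, 15:30-16:30.
So the common availability across everyone is 09:15-09:45, 11:00-11:30, 12:00-12:45, 13:00-13:45, 14:00-14:45, 15:30-16:30.
The last common window of at least 60 minutes is 15:30-16:30; a 60-minute meeting can start as late as 15:30 and still end by 16:30.

15:30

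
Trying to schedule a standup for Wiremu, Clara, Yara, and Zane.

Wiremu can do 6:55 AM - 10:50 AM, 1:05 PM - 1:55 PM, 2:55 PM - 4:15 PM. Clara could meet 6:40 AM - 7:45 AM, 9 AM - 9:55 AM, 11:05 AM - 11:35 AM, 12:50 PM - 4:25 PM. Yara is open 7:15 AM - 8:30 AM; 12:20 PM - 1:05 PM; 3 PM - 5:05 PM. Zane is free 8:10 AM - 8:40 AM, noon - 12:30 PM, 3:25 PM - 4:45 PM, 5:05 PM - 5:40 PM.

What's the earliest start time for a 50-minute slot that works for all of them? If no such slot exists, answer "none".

15:25

Wiremu ∩ Clara: 06:55-07:45, 09:00-09:55, 13:05-13:55, 14:55-16:15.
Wiremu ∩ Clara ∩ Yara: 07:15-07:45, 15:00-16:15.
Wiremu ∩ Clara ∩ Yara ∩ Zane: 15:25-16:15.
So the common availability across everyone is 15:25-16:15.
The first common window of at least 50 minutes is 15:25-16:15, so the earliest start is 15:25.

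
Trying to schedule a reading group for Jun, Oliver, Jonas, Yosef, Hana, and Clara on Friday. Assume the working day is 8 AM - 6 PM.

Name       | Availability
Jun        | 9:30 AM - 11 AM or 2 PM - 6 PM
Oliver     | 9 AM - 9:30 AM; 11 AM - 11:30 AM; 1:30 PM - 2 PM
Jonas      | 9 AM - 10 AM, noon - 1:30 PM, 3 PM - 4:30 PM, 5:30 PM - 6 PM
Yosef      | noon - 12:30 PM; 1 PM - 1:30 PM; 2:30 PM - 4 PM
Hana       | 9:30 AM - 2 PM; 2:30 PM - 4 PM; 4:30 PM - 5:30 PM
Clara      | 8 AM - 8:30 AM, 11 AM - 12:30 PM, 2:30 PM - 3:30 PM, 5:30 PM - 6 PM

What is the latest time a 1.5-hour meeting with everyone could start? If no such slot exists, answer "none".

none

Jun ∩ Oliver: ∅.
Jun ∩ Oliver ∩ Jonas: ∅.
Jun ∩ Oliver ∩ Jonas ∩ Yosef: ∅.
Jun ∩ Oliver ∩ Jonas ∩ Yosef ∩ Hana: ∅.
Jun ∩ Oliver ∩ Jonas ∩ Yosef ∩ Hana ∩ Clara: ∅.
There is no time when everyone is free.
No common window is at least 90 minutes long.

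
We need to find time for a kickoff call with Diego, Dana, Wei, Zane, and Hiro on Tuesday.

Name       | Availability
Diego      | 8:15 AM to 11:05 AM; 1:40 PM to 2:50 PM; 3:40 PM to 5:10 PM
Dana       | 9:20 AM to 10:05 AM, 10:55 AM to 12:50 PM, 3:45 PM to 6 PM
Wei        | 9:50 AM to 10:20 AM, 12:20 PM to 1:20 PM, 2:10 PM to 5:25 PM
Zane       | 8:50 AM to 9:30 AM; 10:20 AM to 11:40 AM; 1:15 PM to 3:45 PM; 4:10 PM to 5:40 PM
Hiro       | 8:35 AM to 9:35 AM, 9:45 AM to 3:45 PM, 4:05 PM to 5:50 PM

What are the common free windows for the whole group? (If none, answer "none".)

Diego ∩ Dana: 09:20-10:05, 10:55-11:05, 15:45-17:10.
Diego ∩ Dana ∩ Wei: 09:50-10:05, 15:45-17:10.
Diego ∩ Dana ∩ Wei ∩ Zane: 16:10-17:10.
Diego ∩ Dana ∩ Wei ∩ Zane ∩ Hiro: 16:10-17:10.

16:10-17:10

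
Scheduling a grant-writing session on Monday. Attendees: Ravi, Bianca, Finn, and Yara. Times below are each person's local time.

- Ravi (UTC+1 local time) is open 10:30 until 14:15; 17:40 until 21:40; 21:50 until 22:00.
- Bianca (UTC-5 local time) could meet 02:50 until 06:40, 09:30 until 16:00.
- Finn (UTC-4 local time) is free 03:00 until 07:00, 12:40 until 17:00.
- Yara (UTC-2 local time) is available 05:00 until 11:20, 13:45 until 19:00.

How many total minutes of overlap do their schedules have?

Ravi in UTC: 09:30-13:15, 16:40-20:40, 20:50-21:00 (subtract 1h to convert from UTC+1).
Bianca in UTC: 07:50-11:40, 14:30-21:00 (add 5h to convert from UTC-5).
Finn in UTC: 07:00-11:00, 16:40-21:00 (add 4h to convert from UTC-4).
Yara in UTC: 07:00-13:20, 15:45-21:00 (add 2h to convert from UTC-2).
Ravi ∩ Bianca: 09:30-11:40, 16:40-20:40, 20:50-21:00.
Ravi ∩ Bianca ∩ Finn: 09:30-11:00, 16:40-20:40, 20:50-21:00.
Ravi ∩ Bianca ∩ Finn ∩ Yara: 09:30-11:00, 16:40-20:40, 20:50-21:00.
Summing the common windows: 90 + 240 + 10 = 340 minutes.

340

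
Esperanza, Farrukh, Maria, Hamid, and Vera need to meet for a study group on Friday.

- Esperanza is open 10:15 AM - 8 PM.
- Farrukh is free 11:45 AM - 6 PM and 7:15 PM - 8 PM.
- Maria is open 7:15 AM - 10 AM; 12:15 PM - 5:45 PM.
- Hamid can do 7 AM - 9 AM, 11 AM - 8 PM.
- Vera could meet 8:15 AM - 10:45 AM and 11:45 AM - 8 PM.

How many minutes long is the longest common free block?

330

Esperanza ∩ Farrukh: 11:45-18:00, 19:15-20:00.
Esperanza ∩ Farrukh ∩ Maria: 12:15-17:45.
Esperanza ∩ Farrukh ∩ Maria ∩ Hamid: 12:15-17:45.
Esperanza ∩ Farrukh ∩ Maria ∩ Hamid ∩ Vera: 12:15-17:45.
The longest is 12:15-17:45 at 330 minutes.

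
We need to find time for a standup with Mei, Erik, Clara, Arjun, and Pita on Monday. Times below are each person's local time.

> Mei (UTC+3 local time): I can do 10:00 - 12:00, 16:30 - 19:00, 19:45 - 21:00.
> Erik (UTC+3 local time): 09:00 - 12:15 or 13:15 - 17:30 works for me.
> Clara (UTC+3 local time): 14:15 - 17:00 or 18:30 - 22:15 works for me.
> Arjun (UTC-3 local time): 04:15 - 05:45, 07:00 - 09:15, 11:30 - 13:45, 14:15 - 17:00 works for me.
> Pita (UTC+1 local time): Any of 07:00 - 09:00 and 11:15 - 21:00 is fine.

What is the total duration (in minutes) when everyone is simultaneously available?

0

Mei in UTC: 07:00-09:00, 13:30-16:00, 16:45-18:00 (subtract 3h to convert from UTC+3).
Erik in UTC: 06:00-09:15, 10:15-14:30 (subtract 3h to convert from UTC+3).
Clara in UTC: 11:15-14:00, 15:30-19:15 (subtract 3h to convert from UTC+3).
Arjun in UTC: 07:15-08:45, 10:00-12:15, 14:30-16:45, 17:15-20:00 (add 3h to convert from UTC-3).
Pita in UTC: 06:00-08:00, 10:15-20:00 (subtract 1h to convert from UTC+1).
Mei ∩ Erik: 07:00-09:00, 13:30-14:30.
Mei ∩ Erik ∩ Clara: 13:30-14:00.
Mei ∩ Erik ∩ Clara ∩ Arjun: ∅.
Mei ∩ Erik ∩ Clara ∩ Arjun ∩ Pita: ∅.
There is no time when everyone is free.
There is no common window, so the total is 0 minutes.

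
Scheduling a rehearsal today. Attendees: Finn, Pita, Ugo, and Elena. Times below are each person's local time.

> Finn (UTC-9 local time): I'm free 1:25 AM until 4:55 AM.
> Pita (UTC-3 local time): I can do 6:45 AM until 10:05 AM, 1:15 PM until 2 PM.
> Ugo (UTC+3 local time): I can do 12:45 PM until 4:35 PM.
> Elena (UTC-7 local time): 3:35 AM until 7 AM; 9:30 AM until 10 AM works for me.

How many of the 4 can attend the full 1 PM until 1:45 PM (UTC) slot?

Finn in UTC: 10:25-13:55 (add 9h to convert from UTC-9).
Pita in UTC: 09:45-13:05, 16:15-17:00 (add 3h to convert from UTC-3).
Ugo in UTC: 09:45-13:35 (subtract 3h to convert from UTC+3).
Elena in UTC: 10:35-14:00, 16:30-17:00 (add 7h to convert from UTC-7).
Finn and Elena can make the full 13:00-13:45 slot — that's 2.

2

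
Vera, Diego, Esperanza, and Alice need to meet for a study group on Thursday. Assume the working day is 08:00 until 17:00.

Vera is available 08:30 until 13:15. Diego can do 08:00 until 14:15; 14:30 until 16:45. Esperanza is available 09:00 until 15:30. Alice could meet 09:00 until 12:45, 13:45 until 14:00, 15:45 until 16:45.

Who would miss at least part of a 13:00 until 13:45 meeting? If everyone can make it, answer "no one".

Alice, Vera

Vera: not fully free for 13:00-13:45. Diego: free for 13:00-13:45. Esperanza: free for 13:00-13:45. Alice: not fully free for 13:00-13:45.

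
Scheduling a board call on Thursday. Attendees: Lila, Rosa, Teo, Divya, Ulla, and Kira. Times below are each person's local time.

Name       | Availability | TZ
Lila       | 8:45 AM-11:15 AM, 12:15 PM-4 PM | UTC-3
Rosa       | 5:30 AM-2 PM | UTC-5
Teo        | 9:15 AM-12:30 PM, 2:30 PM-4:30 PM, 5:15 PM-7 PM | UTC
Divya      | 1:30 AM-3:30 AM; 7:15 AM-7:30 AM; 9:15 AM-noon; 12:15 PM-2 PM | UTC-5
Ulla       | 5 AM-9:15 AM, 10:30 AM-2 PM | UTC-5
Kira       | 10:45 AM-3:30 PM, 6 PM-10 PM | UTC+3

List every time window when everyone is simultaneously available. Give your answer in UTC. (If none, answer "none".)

12:15-12:30, 15:30-16:30, 17:15-19:00

Lila in UTC: 11:45-14:15, 15:15-19:00 (add 3h to convert from UTC-3).
Rosa in UTC: 10:30-19:00 (add 5h to convert from UTC-5).
Teo in UTC: 09:15-12:30, 14:30-16:30, 17:15-19:00.
Divya in UTC: 06:30-08:30, 12:15-12:30, 14:15-17:00, 17:15-19:00 (add 5h to convert from UTC-5).
Ulla in UTC: 10:00-14:15, 15:30-19:00 (add 5h to convert from UTC-5).
Kira in UTC: 07:45-12:30, 15:00-19:00 (subtract 3h to convert from UTC+3).
Lila ∩ Rosa: 11:45-14:15, 15:15-19:00.
Lila ∩ Rosa ∩ Teo: 11:45-12:30, 15:15-16:30, 17:15-19:00.
Lila ∩ Rosa ∩ Teo ∩ Divya: 12:15-12:30, 15:15-16:30, 17:15-19:00.
Lila ∩ Rosa ∩ Teo ∩ Divya ∩ Ulla: 12:15-12:30, 15:30-16:30, 17:15-19:00.
Lila ∩ Rosa ∩ Teo ∩ Divya ∩ Ulla ∩ Kira: 12:15-12:30, 15:30-16:30, 17:15-19:00.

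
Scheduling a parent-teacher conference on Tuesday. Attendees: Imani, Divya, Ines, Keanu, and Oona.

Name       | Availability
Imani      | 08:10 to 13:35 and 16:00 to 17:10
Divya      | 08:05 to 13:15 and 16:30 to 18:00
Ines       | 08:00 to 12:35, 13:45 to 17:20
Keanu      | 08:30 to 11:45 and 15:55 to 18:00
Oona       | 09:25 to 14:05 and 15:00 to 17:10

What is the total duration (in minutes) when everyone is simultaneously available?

180

Imani ∩ Divya: 08:10-13:15, 16:30-17:10.
Imani ∩ Divya ∩ Ines: 08:10-12:35, 16:30-17:10.
Imani ∩ Divya ∩ Ines ∩ Keanu: 08:30-11:45, 16:30-17:10.
Imani ∩ Divya ∩ Ines ∩ Keanu ∩ Oona: 09:25-11:45, 16:30-17:10.
Summing the common windows: 140 + 40 = 180 minutes.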